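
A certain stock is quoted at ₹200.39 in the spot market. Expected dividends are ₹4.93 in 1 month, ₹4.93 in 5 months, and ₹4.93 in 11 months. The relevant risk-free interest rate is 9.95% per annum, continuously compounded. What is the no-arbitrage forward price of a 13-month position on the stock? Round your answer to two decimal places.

₹207.47

PV(dividends) I = 4.93·e^(−0.0995·1/12) + 4.93·e^(−0.0995·5/12) + 4.93·e^(−0.0995·11/12)
I = 4.8893 + 4.7298 + 4.5002 = 14.1193
F = (S − I)·e^(rT) = (200.39 − 14.1193) · e^(0.0995·13/12)
= 186.2707 · e^0.107792 = 186.2707 × 1.113816 = ₹207.47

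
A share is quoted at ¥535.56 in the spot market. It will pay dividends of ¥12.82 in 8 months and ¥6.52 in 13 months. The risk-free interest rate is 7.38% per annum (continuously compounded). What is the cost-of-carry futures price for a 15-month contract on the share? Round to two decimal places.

PV(dividends) I = 12.82·e^(−0.0738·8/12) + 6.52·e^(−0.0738·13/12)
I = 12.2045 + 6.0190 = 18.2235
F = (S − I)·e^(rT) = (535.56 − 18.2235) · e^(0.0738·15/12)
= 517.3365 · e^0.092250 = 517.3365 × 1.096639 = ¥567.33

¥567.33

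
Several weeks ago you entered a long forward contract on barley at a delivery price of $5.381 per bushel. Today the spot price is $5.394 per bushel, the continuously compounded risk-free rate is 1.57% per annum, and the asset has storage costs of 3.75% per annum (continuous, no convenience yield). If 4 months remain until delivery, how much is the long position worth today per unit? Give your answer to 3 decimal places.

$0.109 per bushel

Current fair forward for the remaining 4 months: F = S·e^((r + u)·T), (r + u) = 0.0157 + 0.0375 = 0.0532
F = 5.394 · e^(0.0532 × 4/12) = 5.394 × 1.017892 = 5.4905
Value of long forward = (F − K)·e^(−rT) = (5.4905 − 5.381) · e^(−0.0157·4/12)
= 0.1095 × 0.994780 = 0.109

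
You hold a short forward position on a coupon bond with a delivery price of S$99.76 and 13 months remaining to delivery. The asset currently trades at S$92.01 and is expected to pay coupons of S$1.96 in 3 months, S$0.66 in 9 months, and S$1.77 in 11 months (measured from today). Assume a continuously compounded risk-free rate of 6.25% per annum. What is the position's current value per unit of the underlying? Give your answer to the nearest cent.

PV(remaining coupons) I = 1.96·e^(−0.0625·3/12) + 0.66·e^(−0.0625·9/12) + 1.77·e^(−0.0625·11/12) = 4.2308
Current forward F = (S − I)·e^(rT) = (92.01 − 4.2308)·e^(0.0625·13/12) = 87.7792 × 1.070053 = 93.9284
Value (long) = (F − K)·e^(−rT) = (93.9284 − 99.76) × 0.934533 = -5.4498
Short position value = −(long value) = S$5.45

S$5.45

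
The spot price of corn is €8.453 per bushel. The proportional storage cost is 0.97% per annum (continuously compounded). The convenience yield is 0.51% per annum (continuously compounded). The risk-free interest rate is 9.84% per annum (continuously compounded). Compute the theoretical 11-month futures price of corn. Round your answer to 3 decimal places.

€9.290 per bushel

Net carry = r + u − y = 0.0984 + 0.0097 − 0.0051 = 0.1030
F = S·e^((r+u−y)T) = 8.453 · e^(0.1030 × 11/12) = 8.453 · e^0.094417
= 8.453 × 1.099018 = €9.290 per bushel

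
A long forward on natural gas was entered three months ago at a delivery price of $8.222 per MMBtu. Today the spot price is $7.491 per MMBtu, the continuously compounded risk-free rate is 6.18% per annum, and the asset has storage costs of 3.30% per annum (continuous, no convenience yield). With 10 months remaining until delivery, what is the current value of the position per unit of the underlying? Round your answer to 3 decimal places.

Current fair forward for the remaining 10 months: F = S·e^((r + u)·T), (r + u) = 0.0618 + 0.0330 = 0.0948
F = 7.491 · e^(0.0948 × 10/12) = 7.491 × 1.082204 = 8.1068
Value of long forward = (F − K)·e^(−rT) = (8.1068 − 8.222) · e^(−0.0618·10/12)
= -0.1152 × 0.949804 = -0.109

-$0.109 per MMBtu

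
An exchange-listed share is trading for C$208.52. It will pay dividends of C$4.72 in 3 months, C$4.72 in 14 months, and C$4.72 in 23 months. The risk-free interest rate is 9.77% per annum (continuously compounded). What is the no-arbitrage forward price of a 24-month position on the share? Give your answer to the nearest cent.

PV(dividends) I = 4.72·e^(−0.0977·3/12) + 4.72·e^(−0.0977·14/12) + 4.72·e^(−0.0977·23/12)
I = 4.6061 + 4.2115 + 3.9140 = 12.7316
F = (S − I)·e^(rT) = (208.52 − 12.7316) · e^(0.0977·24/12)
= 195.7884 · e^0.195400 = 195.7884 × 1.215797 = C$238.04

C$238.04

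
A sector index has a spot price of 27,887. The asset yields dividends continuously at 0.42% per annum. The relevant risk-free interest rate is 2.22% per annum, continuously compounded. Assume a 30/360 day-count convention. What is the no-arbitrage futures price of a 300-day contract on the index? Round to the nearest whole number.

28,308

F = S·e^((r − q)T) = 27887 · e^((0.0222 − 0.0042) × 300/360)
= 27887 · e^0.015000 = 27887 × 1.015113
F = 28,308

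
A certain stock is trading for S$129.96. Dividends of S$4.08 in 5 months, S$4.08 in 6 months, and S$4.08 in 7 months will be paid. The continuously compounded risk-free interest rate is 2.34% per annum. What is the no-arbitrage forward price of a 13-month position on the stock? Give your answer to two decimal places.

S$120.89

PV(dividends) I = 4.08·e^(−0.0234·5/12) + 4.08·e^(−0.0234·6/12) + 4.08·e^(−0.0234·7/12)
I = 4.0404 + 4.0325 + 4.0247 = 12.0976
F = (S − I)·e^(rT) = (129.96 − 12.0976) · e^(0.0234·13/12)
= 117.8624 · e^0.025350 = 117.8624 × 1.025674 = S$120.89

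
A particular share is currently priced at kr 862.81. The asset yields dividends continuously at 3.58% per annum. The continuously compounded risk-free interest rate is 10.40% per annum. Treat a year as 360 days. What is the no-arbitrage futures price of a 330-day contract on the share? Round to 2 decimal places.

F = S·e^((r − q)T) = 862.81 · e^((0.1040 − 0.0358) × 330/360)
= 862.81 · e^0.062517 = 862.81 × 1.064513
F = kr 918.47

kr 918.47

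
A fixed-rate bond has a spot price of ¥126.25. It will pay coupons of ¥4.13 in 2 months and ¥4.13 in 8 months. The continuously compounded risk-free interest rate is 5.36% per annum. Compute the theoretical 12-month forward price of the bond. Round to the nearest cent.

¥124.68

PV(coupons) I = 4.13·e^(−0.0536·2/12) + 4.13·e^(−0.0536·8/12)
I = 4.0933 + 3.9850 = 8.0783
F = (S − I)·e^(rT) = (126.25 − 8.0783) · e^(0.0536·12/12)
= 118.1717 · e^0.053600 = 118.1717 × 1.055062 = ¥124.68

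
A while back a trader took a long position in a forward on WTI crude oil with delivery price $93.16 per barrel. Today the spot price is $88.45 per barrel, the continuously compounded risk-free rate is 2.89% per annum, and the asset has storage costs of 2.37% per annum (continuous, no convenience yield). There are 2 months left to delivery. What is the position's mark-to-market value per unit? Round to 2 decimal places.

-$3.91 per barrel

Current fair forward for the remaining 2 months: F = S·e^((r + u)·T), (r + u) = 0.0289 + 0.0237 = 0.0526
F = 88.45 · e^(0.0526 × 2/12) = 88.45 × 1.008805 = 89.2288
Value of long forward = (F − K)·e^(−rT) = (89.2288 − 93.16) · e^(−0.0289·2/12)
= -3.9312 × 0.995195 = -3.91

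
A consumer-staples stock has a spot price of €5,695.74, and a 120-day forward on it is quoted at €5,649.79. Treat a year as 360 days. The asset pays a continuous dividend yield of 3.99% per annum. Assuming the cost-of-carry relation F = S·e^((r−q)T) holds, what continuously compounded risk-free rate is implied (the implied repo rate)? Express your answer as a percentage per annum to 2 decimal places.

From F = S·e^((r−q)T): (r − q) = ln(F/S)/T
ln(5649.79/5695.74) = ln(0.991933) = -0.008100
(r − q) = -0.008100 / (120/360) = -0.024300
r = ln(F/S)/T + q = -0.024300 + 0.0399 = 0.015600
r = 1.56%

1.56%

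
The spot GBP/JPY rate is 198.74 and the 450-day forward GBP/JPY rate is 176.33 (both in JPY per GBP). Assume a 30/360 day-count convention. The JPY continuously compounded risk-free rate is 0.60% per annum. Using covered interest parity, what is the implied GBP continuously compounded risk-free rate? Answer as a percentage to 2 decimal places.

F = S·e^((r_JPY − r_GBP)T) ⇒ r_GBP = r_JPY − ln(F/S)/T
ln(176.33/198.74) = -0.119640; /(450/360) = -0.095712
r_GBP = 0.0060 + 0.095712 = 0.101712
r_GBP = 10.17%

10.17%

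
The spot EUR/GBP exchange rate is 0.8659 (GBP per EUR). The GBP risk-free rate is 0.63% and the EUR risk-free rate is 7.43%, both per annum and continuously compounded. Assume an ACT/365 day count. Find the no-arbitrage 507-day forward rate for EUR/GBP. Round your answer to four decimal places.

F = S·e^((r_GBP − r_EUR)T) = 0.8659 · e^((0.0063 − 0.0743) × 507/365)
= 0.8659 · e^-0.094455 = 0.8659 × 0.909869
F = 0.7879 GBP per EUR

0.7879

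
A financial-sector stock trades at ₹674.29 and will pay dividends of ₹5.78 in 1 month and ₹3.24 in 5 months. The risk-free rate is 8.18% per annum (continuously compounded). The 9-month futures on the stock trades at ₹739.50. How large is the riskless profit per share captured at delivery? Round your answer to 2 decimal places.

₹31.98 per share

PV(dividends) I = 5.78·e^(−0.0818·1/12) + 3.24·e^(−0.0818·5/12) = 8.8722
Fair futures F* = (S − I)·e^(rT) = (674.29 − 8.8722)·e^0.061350 = 665.4178 × 1.063271 = 707.5194
Market ₹739.50 > fair 707.5194: forward overpriced → cash-and-carry (borrow at r, buy the stock and collect the dividends, short the forward).
Profit at T = |F_mkt − F*| = |739.50 − 707.5194| = ₹31.98 per share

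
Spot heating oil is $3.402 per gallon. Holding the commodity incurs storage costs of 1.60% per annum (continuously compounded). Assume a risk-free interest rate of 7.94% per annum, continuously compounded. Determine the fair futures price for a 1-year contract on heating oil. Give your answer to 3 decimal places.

Net carry = r + u − y = 0.0794 + 0.0160 − 0.0000 = 0.0954
F = S·e^((r+u−y)T) = 3.402 · e^(0.0954 × 1) = 3.402 · e^0.095400
= 3.402 × 1.100099 = $3.743 per gallon

$3.743 per gallon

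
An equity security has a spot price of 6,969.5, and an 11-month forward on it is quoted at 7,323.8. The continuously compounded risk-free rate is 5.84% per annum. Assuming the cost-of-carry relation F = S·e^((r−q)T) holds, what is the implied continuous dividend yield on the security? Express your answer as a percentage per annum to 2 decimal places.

0.43%

From F = S·e^((r−q)T): (r − q) = ln(F/S)/T
ln(7323.8/6969.5) = ln(1.050836) = 0.049586
(r − q) = 0.049586 / (11/12) = 0.054094
q = r − ln(F/S)/T = 0.0584 − 0.054094 = 0.004306
q = 0.43%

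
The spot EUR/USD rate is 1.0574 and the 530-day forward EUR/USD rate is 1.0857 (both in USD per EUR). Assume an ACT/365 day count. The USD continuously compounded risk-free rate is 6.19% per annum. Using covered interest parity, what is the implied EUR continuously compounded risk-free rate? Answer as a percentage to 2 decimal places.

4.37%

F = S·e^((r_USD − r_EUR)T) ⇒ r_EUR = r_USD − ln(F/S)/T
ln(1.0857/1.0574) = 0.026412; /(530/365) = 0.018189
r_EUR = 0.0619 − 0.018189 = 0.043711
r_EUR = 4.37%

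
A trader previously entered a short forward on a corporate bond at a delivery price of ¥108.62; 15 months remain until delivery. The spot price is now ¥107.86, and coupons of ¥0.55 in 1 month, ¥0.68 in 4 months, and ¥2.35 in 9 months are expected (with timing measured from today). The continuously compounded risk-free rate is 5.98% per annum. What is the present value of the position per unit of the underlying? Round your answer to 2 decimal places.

PV(remaining coupons) I = 0.55·e^(−0.0598·1/12) + 0.68·e^(−0.0598·4/12) + 2.35·e^(−0.0598·9/12) = 3.4608
Current forward F = (S − I)·e^(rT) = (107.86 − 3.4608)·e^(0.0598·15/12) = 104.3992 × 1.077615 = 112.5021
Value (long) = (F − K)·e^(−rT) = (112.5021 − 108.62) × 0.927975 = 3.6025
Short position value = −(long value) = -¥3.60

-¥3.60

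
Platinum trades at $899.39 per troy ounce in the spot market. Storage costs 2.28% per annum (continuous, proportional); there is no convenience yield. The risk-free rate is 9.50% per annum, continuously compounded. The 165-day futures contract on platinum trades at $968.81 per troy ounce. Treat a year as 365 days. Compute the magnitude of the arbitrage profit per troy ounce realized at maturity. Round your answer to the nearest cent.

$20.23 per troy ounce

Fair futures: F* = S·e^(carry·T), with carry = (r + u) = 0.0950 + 0.0228 = 0.1178
F* = 899.39 · e^(0.1178 × 165/365) = 899.39 · e^0.053252 = 899.39 × 1.054695 = $948.5821
Market $968.81 > fair $948.5821: forward overpriced → cash-and-carry (buy spot, short the forward).
At maturity, profit = |F_mkt − F*| = |968.81 − 948.5821| = $20.23 per troy ounce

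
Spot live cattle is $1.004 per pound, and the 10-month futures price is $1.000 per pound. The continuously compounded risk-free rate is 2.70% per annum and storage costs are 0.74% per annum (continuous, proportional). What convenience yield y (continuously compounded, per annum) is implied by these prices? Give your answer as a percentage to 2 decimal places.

3.92%

F = S·e^((r+u−y)T) ⇒ (r+u−y) = ln(F/S)/T
ln(1.000/1.004) = -0.003992; /T ⇒ -0.004790
y = r + u − ln(F/S)/T = 0.0270 + 0.0074 + 0.004790 = 0.039190
y = 3.92%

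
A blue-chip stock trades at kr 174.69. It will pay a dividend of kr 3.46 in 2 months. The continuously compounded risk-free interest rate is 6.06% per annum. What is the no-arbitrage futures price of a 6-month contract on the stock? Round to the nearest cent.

PV(dividends) I = 3.46·e^(−0.0606·2/12)
I = 3.4252
F = (S − I)·e^(rT) = (174.69 − 3.4252) · e^(0.0606·6/12)
= 171.2648 · e^0.030300 = 171.2648 × 1.030764 = kr 176.53

kr 176.53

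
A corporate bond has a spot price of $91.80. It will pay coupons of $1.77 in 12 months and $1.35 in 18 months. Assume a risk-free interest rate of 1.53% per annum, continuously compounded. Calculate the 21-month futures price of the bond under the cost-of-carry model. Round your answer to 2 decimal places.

$91.15

PV(coupons) I = 1.77·e^(−0.0153·12/12) + 1.35·e^(−0.0153·18/12)
I = 1.7431 + 1.3194 = 3.0625
F = (S − I)·e^(rT) = (91.80 − 3.0625) · e^(0.0153·21/12)
= 88.7375 · e^0.026775 = 88.7375 × 1.027137 = $91.15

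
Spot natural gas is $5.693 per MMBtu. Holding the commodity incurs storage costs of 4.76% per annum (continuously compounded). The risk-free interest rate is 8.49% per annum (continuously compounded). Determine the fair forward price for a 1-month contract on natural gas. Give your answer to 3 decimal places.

$5.756 per MMBtu

Net carry = r + u − y = 0.0849 + 0.0476 − 0.0000 = 0.1325
F = S·e^((r+u−y)T) = 5.693 · e^(0.1325 × 1/12) = 5.693 · e^0.011042
= 5.693 × 1.011103 = $5.756 per MMBtu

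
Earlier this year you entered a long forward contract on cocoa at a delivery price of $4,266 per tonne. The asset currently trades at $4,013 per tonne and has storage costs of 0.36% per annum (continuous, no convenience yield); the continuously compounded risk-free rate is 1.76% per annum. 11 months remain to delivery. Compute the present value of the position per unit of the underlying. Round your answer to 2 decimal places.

Current fair forward for the remaining 11 months: F = S·e^((r + u)·T), (r + u) = 0.0176 + 0.0036 = 0.0212
F = 4013 · e^(0.0212 × 11/12) = 4013 × 1.01962339 = 4091.7487
Value of long forward = (F − K)·e^(−rT) = (4091.7487 − 4266) · e^(−0.0176·11/12)
= -174.2513 × 0.98399611 = -171.46

-$171.46 per tonne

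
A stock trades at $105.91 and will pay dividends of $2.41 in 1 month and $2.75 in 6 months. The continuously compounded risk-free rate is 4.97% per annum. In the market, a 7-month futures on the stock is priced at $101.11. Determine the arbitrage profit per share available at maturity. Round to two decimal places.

$2.68 per share

PV(dividends) I = 2.41·e^(−0.0497·1/12) + 2.75·e^(−0.0497·6/12) = 5.0825
Fair futures F* = (S − I)·e^(rT) = (105.91 − 5.0825)·e^0.028992 = 100.8275 × 1.029416 = 103.7934
Market $101.11 < fair 103.7934: forward underpriced → reverse cash-and-carry (short the stock, invest proceeds at r, pay the dividends, go long the forward).
Profit at T = |F_mkt − F*| = |101.11 − 103.7934| = $2.68 per share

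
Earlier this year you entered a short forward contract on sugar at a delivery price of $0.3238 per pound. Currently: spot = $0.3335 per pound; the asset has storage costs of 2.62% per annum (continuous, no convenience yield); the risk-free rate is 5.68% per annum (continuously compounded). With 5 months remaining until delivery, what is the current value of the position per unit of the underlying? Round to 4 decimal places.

-$0.0209 per pound

Current fair forward for the remaining 5 months: F = S·e^((r + u)·T), (r + u) = 0.0568 + 0.0262 = 0.0830
F = 0.3335 · e^(0.0830 × 5/12) = 0.3335 × 1.035188 = 0.3452
Value of long forward = (F − K)·e^(−rT) = (0.3452 − 0.3238) · e^(−0.0568·5/12)
= 0.0214 × 0.976611 = 0.0209
Short position value = −(long value) = -$0.0209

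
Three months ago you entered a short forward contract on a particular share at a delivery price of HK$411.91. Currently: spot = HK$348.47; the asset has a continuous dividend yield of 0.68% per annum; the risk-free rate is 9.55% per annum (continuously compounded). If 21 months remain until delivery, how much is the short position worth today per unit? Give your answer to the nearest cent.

HK$4.17

Current fair forward for the remaining 21 months: F = S·e^((r − q)·T), (r − q) = 0.0955 − 0.0068 = 0.0887
F = 348.47 · e^(0.0887 × 21/12) = 348.47 × 1.167921 = 406.9854
Value of long forward = (F − K)·e^(−rT) = (406.9854 − 411.91) · e^(−0.0955·21/12)
= -4.9246 × 0.846094 = -4.17
Short position value = −(long value) = HK$4.17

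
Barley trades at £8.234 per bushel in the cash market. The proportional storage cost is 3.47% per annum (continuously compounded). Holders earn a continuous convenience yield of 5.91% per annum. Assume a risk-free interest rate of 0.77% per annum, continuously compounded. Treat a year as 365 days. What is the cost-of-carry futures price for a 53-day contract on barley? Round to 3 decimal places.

£8.214 per bushel

Net carry = r + u − y = 0.0077 + 0.0347 − 0.0591 = -0.0167
F = S·e^((r+u−y)T) = 8.234 · e^(-0.0167 × 53/365) = 8.234 · e^-0.002425
= 8.234 × 0.997578 = £8.214 per bushel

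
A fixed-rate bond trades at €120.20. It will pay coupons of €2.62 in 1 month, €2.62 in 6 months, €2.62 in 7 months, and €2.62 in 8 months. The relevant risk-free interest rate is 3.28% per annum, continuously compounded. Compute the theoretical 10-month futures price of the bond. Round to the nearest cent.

PV(coupons) I = 2.62·e^(−0.0328·1/12) + 2.62·e^(−0.0328·6/12) + 2.62·e^(−0.0328·7/12) + 2.62·e^(−0.0328·8/12)
I = 2.6128 + 2.5774 + 2.5703 + 2.5633 = 10.3238
F = (S − I)·e^(rT) = (120.20 − 10.3238) · e^(0.0328·10/12)
= 109.8762 · e^0.027333 = 109.8762 × 1.027710 = €112.92

€112.92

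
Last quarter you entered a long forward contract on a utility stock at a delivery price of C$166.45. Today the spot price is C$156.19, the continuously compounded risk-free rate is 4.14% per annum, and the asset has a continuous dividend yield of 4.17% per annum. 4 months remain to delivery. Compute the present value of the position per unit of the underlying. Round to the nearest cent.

-C$10.13

Current fair forward for the remaining 4 months: F = S·e^((r − q)·T), (r − q) = 0.0414 − 0.0417 = -0.0003
F = 156.19 · e^(-0.0003 × 4/12) = 156.19 × 0.999900 = 156.1744
Value of long forward = (F − K)·e^(−rT) = (156.1744 − 166.45) · e^(−0.0414·4/12)
= -10.2756 × 0.986295 = -10.13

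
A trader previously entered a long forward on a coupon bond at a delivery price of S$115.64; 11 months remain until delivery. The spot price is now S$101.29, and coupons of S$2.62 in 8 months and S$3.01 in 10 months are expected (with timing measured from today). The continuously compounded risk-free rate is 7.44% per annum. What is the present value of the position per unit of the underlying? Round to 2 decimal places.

PV(remaining coupons) I = 2.62·e^(−0.0744·8/12) + 3.01·e^(−0.0744·10/12) = 5.3223
Current forward F = (S − I)·e^(rT) = (101.29 − 5.3223)·e^(0.0744·11/12) = 95.9677 × 1.070579 = 102.7410
Value (long) = (F − K)·e^(−rT) = (102.7410 − 115.64) × 0.934074 = -12.0486
Value = -S$12.05

-S$12.05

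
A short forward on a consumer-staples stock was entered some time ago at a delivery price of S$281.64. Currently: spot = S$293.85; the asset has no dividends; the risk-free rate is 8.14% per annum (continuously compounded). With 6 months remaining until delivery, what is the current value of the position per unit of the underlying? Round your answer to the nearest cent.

Current fair forward for the remaining 6 months: F = S·e^(r·T), r = 0.0814
F = 293.85 · e^(0.0814 × 6/12) = 293.85 × 1.041540 = 306.0565
Value of long forward = (F − K)·e^(−rT) = (306.0565 − 281.64) · e^(−0.0814·6/12)
= 24.4165 × 0.960117 = 23.44
Short position value = −(long value) = -S$23.44

-S$23.44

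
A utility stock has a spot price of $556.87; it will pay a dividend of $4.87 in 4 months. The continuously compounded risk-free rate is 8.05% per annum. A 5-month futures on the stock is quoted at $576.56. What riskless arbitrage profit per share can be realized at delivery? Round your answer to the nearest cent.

$5.60 per share

PV(dividends) I = 4.87·e^(−0.0805·4/12) = 4.7411
Fair futures F* = (S − I)·e^(rT) = (556.87 − 4.7411)·e^0.033542 = 552.1289 × 1.034111 = 570.9626
Market $576.56 > fair 570.9626: forward overpriced → cash-and-carry (borrow at r, buy the stock and collect the dividends, short the forward).
Profit at T = |F_mkt − F*| = |576.56 − 570.9626| = $5.60 per share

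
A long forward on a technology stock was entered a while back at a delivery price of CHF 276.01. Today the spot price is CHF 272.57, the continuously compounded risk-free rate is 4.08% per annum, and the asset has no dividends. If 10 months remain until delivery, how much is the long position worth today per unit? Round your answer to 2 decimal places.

Current fair forward for the remaining 10 months: F = S·e^(r·T), r = 0.0408
F = 272.57 · e^(0.0408 × 10/12) = 272.57 × 1.034585 = 281.9968
Value of long forward = (F − K)·e^(−rT) = (281.9968 − 276.01) · e^(−0.0408·10/12)
= 5.9868 × 0.966572 = 5.79

CHF 5.79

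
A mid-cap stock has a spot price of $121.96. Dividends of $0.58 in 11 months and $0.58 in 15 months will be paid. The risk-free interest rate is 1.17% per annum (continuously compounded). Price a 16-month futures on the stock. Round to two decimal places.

$122.71

PV(dividends) I = 0.58·e^(−0.0117·11/12) + 0.58·e^(−0.0117·15/12)
I = 0.5738 + 0.5716 = 1.1454
F = (S − I)·e^(rT) = (121.96 − 1.1454) · e^(0.0117·16/12)
= 120.8146 · e^0.015600 = 120.8146 × 1.015722 = $122.71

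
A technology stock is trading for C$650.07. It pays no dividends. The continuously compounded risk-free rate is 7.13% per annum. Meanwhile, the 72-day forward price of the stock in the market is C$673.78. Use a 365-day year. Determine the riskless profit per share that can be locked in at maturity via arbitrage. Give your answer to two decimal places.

C$14.50 per share

Fair forward: F* = S·e^(carry·T), with carry = r = 0.0713
F* = 650.07 · e^(0.0713 × 72/365) = 650.07 · e^0.014065 = 650.07 × 1.014164 = C$659.2776
Market C$673.78 > fair C$659.2776: forward overpriced → cash-and-carry (buy spot, short the forward).
At maturity, profit = |F_mkt − F*| = |673.78 − 659.2776| = C$14.50 per share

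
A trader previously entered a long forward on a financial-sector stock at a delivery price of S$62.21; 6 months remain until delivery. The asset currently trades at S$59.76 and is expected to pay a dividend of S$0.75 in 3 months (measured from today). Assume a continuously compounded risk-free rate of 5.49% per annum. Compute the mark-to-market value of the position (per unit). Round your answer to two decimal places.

-S$1.51

PV(remaining dividends) I = 0.75·e^(−0.0549·3/12) = 0.7398
Current forward F = (S − I)·e^(rT) = (59.76 − 0.7398)·e^(0.0549·6/12) = 59.0202 × 1.027830 = 60.6627
Value (long) = (F − K)·e^(−rT) = (60.6627 − 62.21) × 0.972923 = -1.5054
Value = -S$1.51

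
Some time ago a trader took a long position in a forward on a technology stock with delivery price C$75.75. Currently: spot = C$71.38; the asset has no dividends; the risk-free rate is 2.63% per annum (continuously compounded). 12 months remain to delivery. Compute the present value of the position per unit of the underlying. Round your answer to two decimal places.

Current fair forward for the remaining 12 months: F = S·e^(r·T), r = 0.0263
F = 71.38 · e^(0.0263 × 12/12) = 71.38 × 1.026649 = 73.2822
Value of long forward = (F − K)·e^(−rT) = (73.2822 − 75.75) · e^(−0.0263·12/12)
= -2.4678 × 0.974043 = -2.40

-C$2.40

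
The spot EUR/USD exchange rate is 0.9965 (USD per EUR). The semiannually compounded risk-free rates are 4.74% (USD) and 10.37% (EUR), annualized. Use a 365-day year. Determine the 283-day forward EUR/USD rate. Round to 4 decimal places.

0.9555

By covered interest parity, F = S · (1+r_USD/2)^(2T) / (1+r_EUR/2)^(2T)
= 0.9965 × 1.036990 / 1.081542 = 0.9965 × 0.958807
F = 0.9555 USD per EUR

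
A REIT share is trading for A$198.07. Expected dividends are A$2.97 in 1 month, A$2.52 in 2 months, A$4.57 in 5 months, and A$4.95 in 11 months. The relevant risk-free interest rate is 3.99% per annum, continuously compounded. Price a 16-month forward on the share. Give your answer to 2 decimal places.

A$193.36

PV(dividends) I = 2.97·e^(−0.0399·1/12) + 2.52·e^(−0.0399·2/12) + 4.57·e^(−0.0399·5/12) + 4.95·e^(−0.0399·11/12)
I = 2.9601 + 2.5033 + 4.4947 + 4.7722 = 14.7303
F = (S − I)·e^(rT) = (198.07 − 14.7303) · e^(0.0399·16/12)
= 183.3397 · e^0.053200 = 183.3397 × 1.054641 = A$193.36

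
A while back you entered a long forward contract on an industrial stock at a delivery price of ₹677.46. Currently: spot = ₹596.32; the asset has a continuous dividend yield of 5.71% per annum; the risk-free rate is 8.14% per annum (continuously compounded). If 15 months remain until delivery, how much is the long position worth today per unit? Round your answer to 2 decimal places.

Current fair forward for the remaining 15 months: F = S·e^((r − q)·T), (r − q) = 0.0814 − 0.0571 = 0.0243
F = 596.32 · e^(0.0243 × 15/12) = 596.32 × 1.030841 = 614.7111
Value of long forward = (F − K)·e^(−rT) = (614.7111 − 677.46) · e^(−0.0814·15/12)
= -62.7489 × 0.903255 = -56.68

-₹56.68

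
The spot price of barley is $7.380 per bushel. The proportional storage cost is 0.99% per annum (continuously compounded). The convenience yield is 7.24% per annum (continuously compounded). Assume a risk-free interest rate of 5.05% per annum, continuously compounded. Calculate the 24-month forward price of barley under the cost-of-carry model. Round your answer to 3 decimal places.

Net carry = r + u − y = 0.0505 + 0.0099 − 0.0724 = -0.0120
F = S·e^((r+u−y)T) = 7.380 · e^(-0.0120 × 24/12) = 7.380 · e^-0.024000
= 7.380 × 0.976286 = $7.205 per bushel

$7.205 per bushel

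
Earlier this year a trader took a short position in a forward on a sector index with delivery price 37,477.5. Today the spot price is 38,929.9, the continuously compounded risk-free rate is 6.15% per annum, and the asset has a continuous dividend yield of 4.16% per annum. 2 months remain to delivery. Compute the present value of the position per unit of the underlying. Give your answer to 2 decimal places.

Current fair forward for the remaining 2 months: F = S·e^((r − q)·T), (r − q) = 0.0615 − 0.0416 = 0.0199
F = 38929.9 · e^(0.0199 × 2/12) = 38929.9 × 1.00332217 = 39059.2317
Value of long forward = (F − K)·e^(−rT) = (39059.2317 − 37477.5) · e^(−0.0615·2/12)
= 1581.7317 × 0.98980235 = 1565.60
Short position value = −(long value) = -1565.60

-1565.60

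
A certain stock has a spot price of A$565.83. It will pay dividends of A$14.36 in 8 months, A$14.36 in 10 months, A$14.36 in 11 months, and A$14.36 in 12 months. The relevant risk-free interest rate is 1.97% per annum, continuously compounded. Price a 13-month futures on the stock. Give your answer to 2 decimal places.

PV(dividends) I = 14.36·e^(−0.0197·8/12) + 14.36·e^(−0.0197·10/12) + 14.36·e^(−0.0197·11/12) + 14.36·e^(−0.0197·12/12)
I = 14.1726 + 14.1262 + 14.1030 + 14.0799 = 56.4817
F = (S − I)·e^(rT) = (565.83 − 56.4817) · e^(0.0197·13/12)
= 509.3483 · e^0.021342 = 509.3483 × 1.021571 = A$520.34

A$520.34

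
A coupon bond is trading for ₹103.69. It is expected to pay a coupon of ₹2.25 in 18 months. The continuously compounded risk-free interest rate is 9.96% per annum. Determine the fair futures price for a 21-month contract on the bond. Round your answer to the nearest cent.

PV(coupons) I = 2.25·e^(−0.0996·18/12)
I = 1.9378
F = (S − I)·e^(rT) = (103.69 − 1.9378) · e^(0.0996·21/12)
= 101.7522 · e^0.174300 = 101.7522 × 1.190413 = ₹121.13

₹121.13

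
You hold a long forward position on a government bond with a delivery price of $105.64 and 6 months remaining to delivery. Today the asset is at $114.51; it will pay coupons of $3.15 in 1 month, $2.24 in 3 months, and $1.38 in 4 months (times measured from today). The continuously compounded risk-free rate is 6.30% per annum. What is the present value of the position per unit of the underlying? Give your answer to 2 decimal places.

$5.46

PV(remaining coupons) I = 3.15·e^(−0.0630·1/12) + 2.24·e^(−0.0630·3/12) + 1.38·e^(−0.0630·4/12) = 6.6898
Current forward F = (S − I)·e^(rT) = (114.51 − 6.6898)·e^(0.0630·6/12) = 107.8202 × 1.032001 = 111.2706
Value (long) = (F − K)·e^(−rT) = (111.2706 − 105.64) × 0.968991 = 5.4560
Value = $5.46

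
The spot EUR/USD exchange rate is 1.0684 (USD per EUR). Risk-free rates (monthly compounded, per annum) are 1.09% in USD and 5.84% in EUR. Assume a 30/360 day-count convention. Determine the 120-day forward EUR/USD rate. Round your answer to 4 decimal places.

1.0517

By covered interest parity, F = S · (1+r_USD/12)^(12T) / (1+r_EUR/12)^(12T)
= 1.0684 × 1.003638 / 1.019609 = 1.0684 × 0.984336
F = 1.0517 USD per EUR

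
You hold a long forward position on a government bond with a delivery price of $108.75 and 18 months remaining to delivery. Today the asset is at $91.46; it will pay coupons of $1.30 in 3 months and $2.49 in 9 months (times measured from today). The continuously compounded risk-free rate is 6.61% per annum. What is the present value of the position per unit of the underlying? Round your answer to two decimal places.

PV(remaining coupons) I = 1.30·e^(−0.0661·3/12) + 2.49·e^(−0.0661·9/12) = 3.6483
Current forward F = (S − I)·e^(rT) = (91.46 − 3.6483)·e^(0.0661·18/12) = 87.8117 × 1.104232 = 96.9645
Value (long) = (F − K)·e^(−rT) = (96.9645 − 108.75) × 0.905607 = -10.6730
Value = -$10.67

-$10.67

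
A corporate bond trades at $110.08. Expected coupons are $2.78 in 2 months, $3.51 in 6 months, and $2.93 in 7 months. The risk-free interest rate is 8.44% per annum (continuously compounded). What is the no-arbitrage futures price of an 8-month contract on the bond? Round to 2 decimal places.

PV(coupons) I = 2.78·e^(−0.0844·2/12) + 3.51·e^(−0.0844·6/12) + 2.93·e^(−0.0844·7/12)
I = 2.7412 + 3.3650 + 2.7892 = 8.8954
F = (S − I)·e^(rT) = (110.08 − 8.8954) · e^(0.0844·8/12)
= 101.1846 · e^0.056267 = 101.1846 × 1.057880 = $107.04

$107.04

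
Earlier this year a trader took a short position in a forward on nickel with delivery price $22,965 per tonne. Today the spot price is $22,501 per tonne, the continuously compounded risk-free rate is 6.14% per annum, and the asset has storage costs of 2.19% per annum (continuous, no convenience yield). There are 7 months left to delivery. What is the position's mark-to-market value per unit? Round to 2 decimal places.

-$633.27 per tonne

Current fair forward for the remaining 7 months: F = S·e^((r + u)·T), (r + u) = 0.0614 + 0.0219 = 0.0833
F = 22501 · e^(0.0833 × 7/12) = 22501 × 1.04979160 = 23621.3608
Value of long forward = (F − K)·e^(−rT) = (23621.3608 − 22965) · e^(−0.0614·7/12)
= 656.3608 × 0.96481716 = 633.27
Short position value = −(long value) = -$633.27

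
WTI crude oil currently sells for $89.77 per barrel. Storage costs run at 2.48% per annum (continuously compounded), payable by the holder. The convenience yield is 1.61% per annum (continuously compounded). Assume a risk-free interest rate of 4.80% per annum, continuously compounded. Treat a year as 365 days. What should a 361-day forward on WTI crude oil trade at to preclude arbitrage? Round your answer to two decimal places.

Net carry = r + u − y = 0.0480 + 0.0248 − 0.0161 = 0.0567
F = S·e^((r+u−y)T) = 89.77 · e^(0.0567 × 361/365) = 89.77 · e^0.056079
= 89.77 × 1.057681 = $94.95 per barrel

$94.95 per barrel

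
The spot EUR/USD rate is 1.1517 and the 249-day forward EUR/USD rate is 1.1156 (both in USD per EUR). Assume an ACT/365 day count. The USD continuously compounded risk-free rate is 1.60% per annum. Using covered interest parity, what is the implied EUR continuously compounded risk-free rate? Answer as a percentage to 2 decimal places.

F = S·e^((r_USD − r_EUR)T) ⇒ r_EUR = r_USD − ln(F/S)/T
ln(1.1156/1.1517) = -0.031847; /(249/365) = -0.046683
r_EUR = 0.0160 + 0.046683 = 0.062683
r_EUR = 6.27%

6.27%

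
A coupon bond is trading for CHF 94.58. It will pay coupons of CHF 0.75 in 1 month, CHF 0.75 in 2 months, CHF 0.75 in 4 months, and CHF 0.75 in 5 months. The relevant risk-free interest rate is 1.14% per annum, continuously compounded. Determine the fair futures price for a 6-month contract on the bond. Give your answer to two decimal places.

PV(coupons) I = 0.75·e^(−0.0114·1/12) + 0.75·e^(−0.0114·2/12) + 0.75·e^(−0.0114·4/12) + 0.75·e^(−0.0114·5/12)
I = 0.7493 + 0.7486 + 0.7472 + 0.7464 = 2.9915
F = (S − I)·e^(rT) = (94.58 − 2.9915) · e^(0.0114·6/12)
= 91.5885 · e^0.005700 = 91.5885 × 1.005716 = CHF 92.11

CHF 92.11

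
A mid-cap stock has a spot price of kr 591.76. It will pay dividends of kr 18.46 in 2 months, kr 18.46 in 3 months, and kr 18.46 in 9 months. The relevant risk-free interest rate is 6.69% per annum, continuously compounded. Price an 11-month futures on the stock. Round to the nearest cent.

PV(dividends) I = 18.46·e^(−0.0669·2/12) + 18.46·e^(−0.0669·3/12) + 18.46·e^(−0.0669·9/12)
I = 18.2553 + 18.1538 + 17.5566 = 53.9657
F = (S − I)·e^(rT) = (591.76 − 53.9657) · e^(0.0669·11/12)
= 537.7943 · e^0.061325 = 537.7943 × 1.063244 = kr 571.81

kr 571.81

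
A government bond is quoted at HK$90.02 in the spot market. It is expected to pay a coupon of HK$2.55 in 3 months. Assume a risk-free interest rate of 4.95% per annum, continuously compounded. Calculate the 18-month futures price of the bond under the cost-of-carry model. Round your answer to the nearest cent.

PV(coupons) I = 2.55·e^(−0.0495·3/12)
I = 2.5186
F = (S − I)·e^(rT) = (90.02 − 2.5186) · e^(0.0495·18/12)
= 87.5014 · e^0.074250 = 87.5014 × 1.077076 = HK$94.25

HK$94.25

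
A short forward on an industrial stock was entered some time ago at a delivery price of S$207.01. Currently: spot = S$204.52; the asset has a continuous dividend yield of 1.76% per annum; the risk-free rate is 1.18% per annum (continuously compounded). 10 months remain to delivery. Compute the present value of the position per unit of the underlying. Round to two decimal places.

Current fair forward for the remaining 10 months: F = S·e^((r − q)·T), (r − q) = 0.0118 − 0.0176 = -0.0058
F = 204.52 · e^(-0.0058 × 10/12) = 204.52 × 0.995178 = 203.5338
Value of long forward = (F − K)·e^(−rT) = (203.5338 − 207.01) · e^(−0.0118·10/12)
= -3.4762 × 0.990215 = -3.44
Short position value = −(long value) = S$3.44

S$3.44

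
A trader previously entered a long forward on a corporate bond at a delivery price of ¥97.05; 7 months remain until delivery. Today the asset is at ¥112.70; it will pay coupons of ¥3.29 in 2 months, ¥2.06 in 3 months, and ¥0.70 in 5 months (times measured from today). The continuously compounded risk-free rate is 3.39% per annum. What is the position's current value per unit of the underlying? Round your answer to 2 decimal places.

PV(remaining coupons) I = 3.29·e^(−0.0339·2/12) + 2.06·e^(−0.0339·3/12) + 0.70·e^(−0.0339·5/12) = 6.0043
Current forward F = (S − I)·e^(rT) = (112.70 − 6.0043)·e^(0.0339·7/12) = 106.6957 × 1.019972 = 108.8266
Value (long) = (F − K)·e^(−rT) = (108.8266 − 97.05) × 0.980419 = 11.5460
Value = ¥11.55

¥11.55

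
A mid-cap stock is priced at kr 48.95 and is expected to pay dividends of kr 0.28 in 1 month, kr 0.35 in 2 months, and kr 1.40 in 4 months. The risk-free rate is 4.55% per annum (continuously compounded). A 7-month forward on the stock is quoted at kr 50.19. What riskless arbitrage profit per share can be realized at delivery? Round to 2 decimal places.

PV(dividends) I = 0.28·e^(−0.0455·1/12) + 0.35·e^(−0.0455·2/12) + 1.40·e^(−0.0455·4/12) = 2.0052
Fair forward F* = (S − I)·e^(rT) = (48.95 − 2.0052)·e^0.026542 = 46.9448 × 1.026897 = 48.2075
Market kr 50.19 > fair 48.2075: forward overpriced → cash-and-carry (borrow at r, buy the stock and collect the dividends, short the forward).
Profit at T = |F_mkt − F*| = |50.19 − 48.2075| = kr 1.98 per share

kr 1.98 per share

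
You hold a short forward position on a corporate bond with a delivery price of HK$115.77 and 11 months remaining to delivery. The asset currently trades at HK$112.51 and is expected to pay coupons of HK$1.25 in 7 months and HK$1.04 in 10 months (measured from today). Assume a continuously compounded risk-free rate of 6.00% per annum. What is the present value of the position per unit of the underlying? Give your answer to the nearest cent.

-HK$0.74

PV(remaining coupons) I = 1.25·e^(−0.0600·7/12) + 1.04·e^(−0.0600·10/12) = 2.1963
Current forward F = (S − I)·e^(rT) = (112.51 − 2.1963)·e^(0.0600·11/12) = 110.3137 × 1.056541 = 116.5509
Value (long) = (F − K)·e^(−rT) = (116.5509 − 115.77) × 0.946485 = 0.7391
Short position value = −(long value) = -HK$0.74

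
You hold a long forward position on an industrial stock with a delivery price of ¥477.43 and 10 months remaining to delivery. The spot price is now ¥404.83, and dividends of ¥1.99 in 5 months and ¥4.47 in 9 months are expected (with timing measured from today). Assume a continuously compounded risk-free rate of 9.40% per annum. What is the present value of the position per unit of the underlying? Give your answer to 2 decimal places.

PV(remaining dividends) I = 1.99·e^(−0.0940·5/12) + 4.47·e^(−0.0940·9/12) = 6.0793
Current forward F = (S − I)·e^(rT) = (404.83 − 6.0793)·e^(0.0940·10/12) = 398.7507 × 1.081483 = 431.2421
Value (long) = (F − K)·e^(−rT) = (431.2421 − 477.43) × 0.924656 = -42.7079
Value = -¥42.71

-¥42.71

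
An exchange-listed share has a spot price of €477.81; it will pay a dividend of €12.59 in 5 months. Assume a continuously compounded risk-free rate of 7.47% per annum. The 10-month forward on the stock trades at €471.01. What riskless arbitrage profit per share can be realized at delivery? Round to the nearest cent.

PV(dividends) I = 12.59·e^(−0.0747·5/12) = 12.2042
Fair forward F* = (S − I)·e^(rT) = (477.81 − 12.2042)·e^0.062250 = 465.6058 × 1.064228 = 495.5107
Market €471.01 < fair 495.5107: forward underpriced → reverse cash-and-carry (short the stock, invest proceeds at r, pay the dividends, go long the forward).
Profit at T = |F_mkt − F*| = |471.01 − 495.5107| = €24.50 per share

€24.50 per share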